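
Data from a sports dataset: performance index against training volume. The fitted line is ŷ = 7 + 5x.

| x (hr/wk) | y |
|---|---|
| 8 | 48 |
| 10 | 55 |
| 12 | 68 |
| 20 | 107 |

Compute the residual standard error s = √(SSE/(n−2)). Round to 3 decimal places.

x=8: ŷ = 7 + 5·8 = 47; e = 48 − 47 = 1
x=10: ŷ = 7 + 5·10 = 57; e = 55 − 57 = -2
x=12: ŷ = 7 + 5·12 = 67; e = 68 − 67 = 1
x=20: ŷ = 7 + 5·20 = 107; e = 107 − 107 = 0
SSE = 1 + 4 + 1 + 0 = 6
s = √(6/2) = √3 ≈ 1.732

s = 1.732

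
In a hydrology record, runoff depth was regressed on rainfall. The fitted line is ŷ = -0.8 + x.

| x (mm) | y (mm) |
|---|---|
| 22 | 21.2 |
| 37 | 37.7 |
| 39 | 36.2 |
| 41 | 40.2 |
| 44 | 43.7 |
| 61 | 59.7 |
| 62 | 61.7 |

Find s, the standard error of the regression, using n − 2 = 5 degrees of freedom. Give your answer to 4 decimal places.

s = 1.1832

x=22: ŷ = -0.8 + 22 = 21.2; e = 21.2 − 21.2 = 0
x=37: ŷ = -0.8 + 37 = 36.2; e = 37.7 − 36.2 = 1.5
x=39: ŷ = -0.8 + 39 = 38.2; e = 36.2 − 38.2 = -2
x=41: ŷ = -0.8 + 41 = 40.2; e = 40.2 − 40.2 = 0
x=44: ŷ = -0.8 + 44 = 43.2; e = 43.7 − 43.2 = 0.5
x=61: ŷ = -0.8 + 61 = 60.2; e = 59.7 − 60.2 = -0.5
x=62: ŷ = -0.8 + 62 = 61.2; e = 61.7 − 61.2 = 0.5
SSE = 0 + 2.25 + 4 + 0 + 0.25 + 0.25 + 0.25 = 7
s = √(7/5) = √1.4 ≈ 1.1832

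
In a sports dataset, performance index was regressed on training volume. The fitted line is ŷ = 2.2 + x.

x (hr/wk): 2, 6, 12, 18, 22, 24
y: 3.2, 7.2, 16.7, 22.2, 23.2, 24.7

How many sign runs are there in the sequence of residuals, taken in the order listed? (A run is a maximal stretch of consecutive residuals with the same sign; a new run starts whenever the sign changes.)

x=2: ŷ = 2.2 + 2 = 4.2; r = 3.2 − 4.2 = -1
x=6: ŷ = 2.2 + 6 = 8.2; r = 7.2 − 8.2 = -1
x=12: ŷ = 2.2 + 12 = 14.2; r = 16.7 − 14.2 = 2.5
x=18: ŷ = 2.2 + 18 = 20.2; r = 22.2 − 20.2 = 2
x=22: ŷ = 2.2 + 22 = 24.2; r = 23.2 − 24.2 = -1
x=24: ŷ = 2.2 + 24 = 26.2; r = 24.7 − 26.2 = -1.5
Signs: − − + + − −
Runs: −×2, +×2, −×2 → 3

3 runs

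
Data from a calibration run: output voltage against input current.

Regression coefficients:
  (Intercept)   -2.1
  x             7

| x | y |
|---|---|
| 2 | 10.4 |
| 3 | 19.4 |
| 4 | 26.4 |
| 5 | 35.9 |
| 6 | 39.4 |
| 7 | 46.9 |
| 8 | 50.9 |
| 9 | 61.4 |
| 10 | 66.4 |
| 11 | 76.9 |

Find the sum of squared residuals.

SSE = 27.5

x=2: ŷ = -2.1 + 7·2 = 11.9; r = 10.4 − 11.9 = -1.5
x=3: ŷ = -2.1 + 7·3 = 18.9; r = 19.4 − 18.9 = 0.5
x=4: ŷ = -2.1 + 7·4 = 25.9; r = 26.4 − 25.9 = 0.5
x=5: ŷ = -2.1 + 7·5 = 32.9; r = 35.9 − 32.9 = 3
x=6: ŷ = -2.1 + 7·6 = 39.9; r = 39.4 − 39.9 = -0.5
x=7: ŷ = -2.1 + 7·7 = 46.9; r = 46.9 − 46.9 = 0
x=8: ŷ = -2.1 + 7·8 = 53.9; r = 50.9 − 53.9 = -3
x=9: ŷ = -2.1 + 7·9 = 60.9; r = 61.4 − 60.9 = 0.5
x=10: ŷ = -2.1 + 7·10 = 67.9; r = 66.4 − 67.9 = -1.5
x=11: ŷ = -2.1 + 7·11 = 74.9; r = 76.9 − 74.9 = 2
SSE = 2.25 + 0.25 + 0.25 + 9 + 0.25 + 0 + 9 + 0.25 + 2.25 + 4 = 27.5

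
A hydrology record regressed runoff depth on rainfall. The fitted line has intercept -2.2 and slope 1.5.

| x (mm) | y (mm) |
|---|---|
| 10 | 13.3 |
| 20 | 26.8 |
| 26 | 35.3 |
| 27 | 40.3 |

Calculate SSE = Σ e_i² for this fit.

SSE = 7.5

x=10: ŷ = -2.2 + 1.5·10 = 12.8; e = 13.3 − 12.8 = 0.5
x=20: ŷ = -2.2 + 1.5·20 = 27.8; e = 26.8 − 27.8 = -1
x=26: ŷ = -2.2 + 1.5·26 = 36.8; e = 35.3 − 36.8 = -1.5
x=27: ŷ = -2.2 + 1.5·27 = 38.3; e = 40.3 − 38.3 = 2
SSE = 0.25 + 1 + 2.25 + 4 = 7.5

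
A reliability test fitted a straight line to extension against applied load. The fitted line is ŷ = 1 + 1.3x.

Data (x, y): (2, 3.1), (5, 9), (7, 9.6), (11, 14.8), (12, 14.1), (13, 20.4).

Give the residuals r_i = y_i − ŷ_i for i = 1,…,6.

-0.5, 1.5, -0.5, -0.5, -2.5, 2.5

x=2: ŷ = 1 + 1.3·2 = 3.6; r = 3.1 − 3.6 = -0.5
x=5: ŷ = 1 + 1.3·5 = 7.5; r = 9 − 7.5 = 1.5
x=7: ŷ = 1 + 1.3·7 = 10.1; r = 9.6 − 10.1 = -0.5
x=11: ŷ = 1 + 1.3·11 = 15.3; r = 14.8 − 15.3 = -0.5
x=12: ŷ = 1 + 1.3·12 = 16.6; r = 14.1 − 16.6 = -2.5
x=13: ŷ = 1 + 1.3·13 = 17.9; r = 20.4 − 17.9 = 2.5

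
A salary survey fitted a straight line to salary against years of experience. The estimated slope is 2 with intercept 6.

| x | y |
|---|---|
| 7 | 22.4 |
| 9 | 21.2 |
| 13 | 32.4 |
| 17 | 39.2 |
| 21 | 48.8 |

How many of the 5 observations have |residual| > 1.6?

2

x=7: ŷ = 6 + 2·7 = 20; e = 22.4 − 20 = 2.4
x=9: ŷ = 6 + 2·9 = 24; e = 21.2 − 24 = -2.8
x=13: ŷ = 6 + 2·13 = 32; e = 32.4 − 32 = 0.4
x=17: ŷ = 6 + 2·17 = 40; e = 39.2 − 40 = -0.8
x=21: ŷ = 6 + 2·21 = 48; e = 48.8 − 48 = 0.8
|e| > 1.6: x=7 (|e|=2.4), x=9 (|e|=2.8) → 2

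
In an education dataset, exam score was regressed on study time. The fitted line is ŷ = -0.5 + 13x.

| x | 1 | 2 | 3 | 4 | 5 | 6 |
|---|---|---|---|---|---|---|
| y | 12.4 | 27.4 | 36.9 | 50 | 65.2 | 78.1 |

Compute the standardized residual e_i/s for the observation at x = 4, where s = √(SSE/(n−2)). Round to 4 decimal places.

x=1: ŷ = -0.5 + 13·1 = 12.5; e = 12.4 − 12.5 = -0.1
x=2: ŷ = -0.5 + 13·2 = 25.5; e = 27.4 − 25.5 = 1.9
x=3: ŷ = -0.5 + 13·3 = 38.5; e = 36.9 − 38.5 = -1.6
x=4: ŷ = -0.5 + 13·4 = 51.5; e = 50 − 51.5 = -1.5
x=5: ŷ = -0.5 + 13·5 = 64.5; e = 65.2 − 64.5 = 0.7
x=6: ŷ = -0.5 + 13·6 = 77.5; e = 78.1 − 77.5 = 0.6
SSE = 0.01 + 3.61 + 2.56 + 2.25 + 0.49 + 0.36 = 9.28
s = √(9.28/4) = 1.52315
e/s = -1.5 / 1.52315 = -0.9848

-0.9848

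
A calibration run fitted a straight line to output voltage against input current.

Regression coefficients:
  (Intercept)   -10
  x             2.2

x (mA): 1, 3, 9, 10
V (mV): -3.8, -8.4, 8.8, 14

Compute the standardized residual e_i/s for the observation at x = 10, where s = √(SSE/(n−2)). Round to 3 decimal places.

0.417

x=1: V̂ = -10 + 2.2·1 = -7.8; e = -3.8 − (-7.8) = 4
x=3: V̂ = -10 + 2.2·3 = -3.4; e = -8.4 − (-3.4) = -5
x=9: V̂ = -10 + 2.2·9 = 9.8; e = 8.8 − 9.8 = -1
x=10: V̂ = -10 + 2.2·10 = 12; e = 14 − 12 = 2
SSE = 16 + 25 + 1 + 4 = 46
s = √(46/2) = 4.79583
e/s = 2 / 4.79583 = 0.417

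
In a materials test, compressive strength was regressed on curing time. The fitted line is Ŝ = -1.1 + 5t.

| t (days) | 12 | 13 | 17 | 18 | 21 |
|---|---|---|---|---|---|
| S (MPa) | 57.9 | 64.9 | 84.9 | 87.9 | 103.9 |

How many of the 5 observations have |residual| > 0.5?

4

t=12: Ŝ = -1.1 + 5·12 = 58.9; e = 57.9 − 58.9 = -1
t=13: Ŝ = -1.1 + 5·13 = 63.9; e = 64.9 − 63.9 = 1
t=17: Ŝ = -1.1 + 5·17 = 83.9; e = 84.9 − 83.9 = 1
t=18: Ŝ = -1.1 + 5·18 = 88.9; e = 87.9 − 88.9 = -1
t=21: Ŝ = -1.1 + 5·21 = 103.9; e = 103.9 − 103.9 = 0
|e| > 0.5: t=12 (|e|=1), t=13 (|e|=1), t=17 (|e|=1), t=18 (|e|=1) → 4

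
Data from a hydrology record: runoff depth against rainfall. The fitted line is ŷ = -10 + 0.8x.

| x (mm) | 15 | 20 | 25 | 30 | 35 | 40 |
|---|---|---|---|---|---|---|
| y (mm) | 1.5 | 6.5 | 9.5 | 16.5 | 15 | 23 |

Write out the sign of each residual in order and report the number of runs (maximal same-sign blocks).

6 runs

x=15: ŷ = -10 + 0.8·15 = 2; r = 1.5 − 2 = -0.5
x=20: ŷ = -10 + 0.8·20 = 6; r = 6.5 − 6 = 0.5
x=25: ŷ = -10 + 0.8·25 = 10; r = 9.5 − 10 = -0.5
x=30: ŷ = -10 + 0.8·30 = 14; r = 16.5 − 14 = 2.5
x=35: ŷ = -10 + 0.8·35 = 18; r = 15 − 18 = -3
x=40: ŷ = -10 + 0.8·40 = 22; r = 23 − 22 = 1
Signs: − + − + − +
Runs: −×1, +×1, −×1, +×1, −×1, +×1 → 6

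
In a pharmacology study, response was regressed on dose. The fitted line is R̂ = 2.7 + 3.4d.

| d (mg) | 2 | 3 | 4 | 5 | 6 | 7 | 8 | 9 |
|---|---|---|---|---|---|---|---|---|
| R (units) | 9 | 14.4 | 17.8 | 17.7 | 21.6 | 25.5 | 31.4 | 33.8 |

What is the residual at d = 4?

R̂ = 2.7 + 3.4·4 = 16.3
e = 17.8 − 16.3 = 1.5

e = 1.5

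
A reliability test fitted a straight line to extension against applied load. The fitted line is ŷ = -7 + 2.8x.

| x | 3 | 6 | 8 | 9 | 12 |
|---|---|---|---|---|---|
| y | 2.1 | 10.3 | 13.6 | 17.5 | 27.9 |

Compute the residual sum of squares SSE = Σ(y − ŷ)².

SSE = 6.16

x=3: ŷ = -7 + 2.8·3 = 1.4; r = 2.1 − 1.4 = 0.7
x=6: ŷ = -7 + 2.8·6 = 9.8; r = 10.3 − 9.8 = 0.5
x=8: ŷ = -7 + 2.8·8 = 15.4; r = 13.6 − 15.4 = -1.8
x=9: ŷ = -7 + 2.8·9 = 18.2; r = 17.5 − 18.2 = -0.7
x=12: ŷ = -7 + 2.8·12 = 26.6; r = 27.9 − 26.6 = 1.3
SSE = 0.49 + 0.25 + 3.24 + 0.49 + 1.69 = 6.16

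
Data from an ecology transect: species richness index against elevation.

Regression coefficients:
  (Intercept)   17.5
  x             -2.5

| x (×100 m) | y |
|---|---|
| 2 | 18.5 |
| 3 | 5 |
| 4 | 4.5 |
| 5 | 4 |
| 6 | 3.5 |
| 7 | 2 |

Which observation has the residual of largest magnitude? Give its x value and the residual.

x = 2, r = 6

x=2: ŷ = 17.5 − 2.5·2 = 12.5; r = 18.5 − 12.5 = 6
x=3: ŷ = 17.5 − 2.5·3 = 10; r = 5 − 10 = -5
x=4: ŷ = 17.5 − 2.5·4 = 7.5; r = 4.5 − 7.5 = -3
x=5: ŷ = 17.5 − 2.5·5 = 5; r = 4 − 5 = -1
x=6: ŷ = 17.5 − 2.5·6 = 2.5; r = 3.5 − 2.5 = 1
x=7: ŷ = 17.5 − 2.5·7 = 0; r = 2 − 0 = 2
Largest |r| is 6 at x = 2, residual 6.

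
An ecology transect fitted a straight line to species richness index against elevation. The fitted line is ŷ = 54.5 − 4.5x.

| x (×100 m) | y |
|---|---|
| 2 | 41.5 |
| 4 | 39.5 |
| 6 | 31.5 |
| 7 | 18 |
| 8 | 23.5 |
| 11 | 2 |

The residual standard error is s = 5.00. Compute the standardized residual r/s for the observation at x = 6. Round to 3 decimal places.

ŷ = 54.5 − 4.5·6 = 27.5
r = 31.5 − 27.5 = 4
r/s = 4 / 5.00 = 0.800

0.800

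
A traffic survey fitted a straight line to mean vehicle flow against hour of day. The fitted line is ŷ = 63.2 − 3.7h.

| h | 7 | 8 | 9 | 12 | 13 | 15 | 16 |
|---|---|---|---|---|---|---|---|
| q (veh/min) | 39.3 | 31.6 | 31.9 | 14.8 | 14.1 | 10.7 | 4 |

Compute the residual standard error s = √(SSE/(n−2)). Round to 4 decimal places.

h=7: ŷ = 63.2 − 3.7·7 = 37.3; r = 39.3 − 37.3 = 2
h=8: ŷ = 63.2 − 3.7·8 = 33.6; r = 31.6 − 33.6 = -2
h=9: ŷ = 63.2 − 3.7·9 = 29.9; r = 31.9 − 29.9 = 2
h=12: ŷ = 63.2 − 3.7·12 = 18.8; r = 14.8 − 18.8 = -4
h=13: ŷ = 63.2 − 3.7·13 = 15.1; r = 14.1 − 15.1 = -1
h=15: ŷ = 63.2 − 3.7·15 = 7.7; r = 10.7 − 7.7 = 3
h=16: ŷ = 63.2 − 3.7·16 = 4; r = 4 − 4 = 0
SSE = 4 + 4 + 4 + 16 + 1 + 9 + 0 = 38
s = √(38/5) = √7.6 ≈ 2.7568

s = 2.7568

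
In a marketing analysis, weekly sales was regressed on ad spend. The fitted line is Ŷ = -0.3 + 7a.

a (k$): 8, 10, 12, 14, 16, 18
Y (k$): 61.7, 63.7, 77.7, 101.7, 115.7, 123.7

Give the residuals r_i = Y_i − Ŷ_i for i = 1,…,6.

a=8: Ŷ = -0.3 + 7·8 = 55.7; r = 61.7 − 55.7 = 6
a=10: Ŷ = -0.3 + 7·10 = 69.7; r = 63.7 − 69.7 = -6
a=12: Ŷ = -0.3 + 7·12 = 83.7; r = 77.7 − 83.7 = -6
a=14: Ŷ = -0.3 + 7·14 = 97.7; r = 101.7 − 97.7 = 4
a=16: Ŷ = -0.3 + 7·16 = 111.7; r = 115.7 − 111.7 = 4
a=18: Ŷ = -0.3 + 7·18 = 125.7; r = 123.7 − 125.7 = -2

6, -6, -6, 4, 4, -2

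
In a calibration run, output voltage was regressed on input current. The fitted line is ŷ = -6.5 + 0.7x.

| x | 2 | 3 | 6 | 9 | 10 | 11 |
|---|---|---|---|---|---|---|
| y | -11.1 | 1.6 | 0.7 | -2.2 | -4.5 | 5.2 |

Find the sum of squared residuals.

SSE = 126

x=2: ŷ = -6.5 + 0.7·2 = -5.1; e = -11.1 − (-5.1) = -6
x=3: ŷ = -6.5 + 0.7·3 = -4.4; e = 1.6 − (-4.4) = 6
x=6: ŷ = -6.5 + 0.7·6 = -2.3; e = 0.7 − (-2.3) = 3
x=9: ŷ = -6.5 + 0.7·9 = -0.2; e = -2.2 − (-0.2) = -2
x=10: ŷ = -6.5 + 0.7·10 = 0.5; e = -4.5 − 0.5 = -5
x=11: ŷ = -6.5 + 0.7·11 = 1.2; e = 5.2 − 1.2 = 4
SSE = 36 + 36 + 9 + 4 + 25 + 16 = 126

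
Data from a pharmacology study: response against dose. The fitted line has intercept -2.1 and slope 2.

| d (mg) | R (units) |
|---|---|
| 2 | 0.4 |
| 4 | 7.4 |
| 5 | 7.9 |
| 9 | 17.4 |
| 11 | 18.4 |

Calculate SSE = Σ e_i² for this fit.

SSE = 9

d=2: ŷ = -2.1 + 2·2 = 1.9; e = 0.4 − 1.9 = -1.5
d=4: ŷ = -2.1 + 2·4 = 5.9; e = 7.4 − 5.9 = 1.5
d=5: ŷ = -2.1 + 2·5 = 7.9; e = 7.9 − 7.9 = 0
d=9: ŷ = -2.1 + 2·9 = 15.9; e = 17.4 − 15.9 = 1.5
d=11: ŷ = -2.1 + 2·11 = 19.9; e = 18.4 − 19.9 = -1.5
SSE = 2.25 + 2.25 + 0 + 2.25 + 2.25 = 9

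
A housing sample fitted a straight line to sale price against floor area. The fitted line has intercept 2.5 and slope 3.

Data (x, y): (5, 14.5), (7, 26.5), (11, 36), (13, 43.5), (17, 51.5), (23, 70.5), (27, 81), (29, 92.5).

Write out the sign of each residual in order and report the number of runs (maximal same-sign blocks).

4 runs

x=5: ŷ = 2.5 + 3·5 = 17.5; r = 14.5 − 17.5 = -3
x=7: ŷ = 2.5 + 3·7 = 23.5; r = 26.5 − 23.5 = 3
x=11: ŷ = 2.5 + 3·11 = 35.5; r = 36 − 35.5 = 0.5
x=13: ŷ = 2.5 + 3·13 = 41.5; r = 43.5 − 41.5 = 2
x=17: ŷ = 2.5 + 3·17 = 53.5; r = 51.5 − 53.5 = -2
x=23: ŷ = 2.5 + 3·23 = 71.5; r = 70.5 − 71.5 = -1
x=27: ŷ = 2.5 + 3·27 = 83.5; r = 81 − 83.5 = -2.5
x=29: ŷ = 2.5 + 3·29 = 89.5; r = 92.5 − 89.5 = 3
Signs: − + + + − − − +
Runs: −×1, +×3, −×3, +×1 → 4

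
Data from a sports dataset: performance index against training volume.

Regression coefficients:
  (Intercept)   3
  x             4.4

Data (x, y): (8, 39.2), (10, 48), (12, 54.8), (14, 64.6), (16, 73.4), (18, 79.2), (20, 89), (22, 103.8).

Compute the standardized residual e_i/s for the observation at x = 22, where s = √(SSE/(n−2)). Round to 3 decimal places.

1.732

x=8: ŷ = 3 + 4.4·8 = 38.2; e = 39.2 − 38.2 = 1
x=10: ŷ = 3 + 4.4·10 = 47; e = 48 − 47 = 1
x=12: ŷ = 3 + 4.4·12 = 55.8; e = 54.8 − 55.8 = -1
x=14: ŷ = 3 + 4.4·14 = 64.6; e = 64.6 − 64.6 = 0
x=16: ŷ = 3 + 4.4·16 = 73.4; e = 73.4 − 73.4 = 0
x=18: ŷ = 3 + 4.4·18 = 82.2; e = 79.2 − 82.2 = -3
x=20: ŷ = 3 + 4.4·20 = 91; e = 89 − 91 = -2
x=22: ŷ = 3 + 4.4·22 = 99.8; e = 103.8 − 99.8 = 4
SSE = 1 + 1 + 1 + 0 + 0 + 9 + 4 + 16 = 32
s = √(32/6) = 2.3094
e/s = 4 / 2.3094 = 1.732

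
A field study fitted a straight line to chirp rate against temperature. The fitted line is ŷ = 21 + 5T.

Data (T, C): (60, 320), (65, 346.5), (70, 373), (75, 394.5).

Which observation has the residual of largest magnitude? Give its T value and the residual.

T=60: ŷ = 21 + 5·60 = 321; e = 320 − 321 = -1
T=65: ŷ = 21 + 5·65 = 346; e = 346.5 − 346 = 0.5
T=70: ŷ = 21 + 5·70 = 371; e = 373 − 371 = 2
T=75: ŷ = 21 + 5·75 = 396; e = 394.5 − 396 = -1.5
Largest |e| is 2 at T = 70, residual 2.

T = 70, e = 2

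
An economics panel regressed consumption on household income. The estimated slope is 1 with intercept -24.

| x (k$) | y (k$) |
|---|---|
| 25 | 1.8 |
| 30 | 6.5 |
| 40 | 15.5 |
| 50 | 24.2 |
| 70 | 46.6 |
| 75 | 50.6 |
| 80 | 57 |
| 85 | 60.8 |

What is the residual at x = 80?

ŷ = -24 + 80 = 56
e = 57 − 56 = 1

e = 1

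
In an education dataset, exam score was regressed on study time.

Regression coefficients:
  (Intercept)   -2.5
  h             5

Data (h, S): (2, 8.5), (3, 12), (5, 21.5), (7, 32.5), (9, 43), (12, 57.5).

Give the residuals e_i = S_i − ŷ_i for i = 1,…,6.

1, -0.5, -1, 0, 0.5, 0

h=2: ŷ = -2.5 + 5·2 = 7.5; e = 8.5 − 7.5 = 1
h=3: ŷ = -2.5 + 5·3 = 12.5; e = 12 − 12.5 = -0.5
h=5: ŷ = -2.5 + 5·5 = 22.5; e = 21.5 − 22.5 = -1
h=7: ŷ = -2.5 + 5·7 = 32.5; e = 32.5 − 32.5 = 0
h=9: ŷ = -2.5 + 5·9 = 42.5; e = 43 − 42.5 = 0.5
h=12: ŷ = -2.5 + 5·12 = 57.5; e = 57.5 − 57.5 = 0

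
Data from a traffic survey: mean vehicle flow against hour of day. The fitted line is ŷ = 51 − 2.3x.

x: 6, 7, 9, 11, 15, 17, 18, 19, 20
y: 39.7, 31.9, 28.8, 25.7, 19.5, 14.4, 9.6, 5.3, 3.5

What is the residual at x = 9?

ŷ = 51 − 2.3·9 = 30.3
r = 28.8 − 30.3 = -1.5

r = -1.5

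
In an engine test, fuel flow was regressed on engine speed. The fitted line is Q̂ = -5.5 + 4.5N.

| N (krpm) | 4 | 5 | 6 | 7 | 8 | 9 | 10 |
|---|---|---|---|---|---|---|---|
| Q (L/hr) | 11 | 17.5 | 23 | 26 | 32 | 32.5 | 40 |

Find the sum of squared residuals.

SSE = 13.5

N=4: Q̂ = -5.5 + 4.5·4 = 12.5; e = 11 − 12.5 = -1.5
N=5: Q̂ = -5.5 + 4.5·5 = 17; e = 17.5 − 17 = 0.5
N=6: Q̂ = -5.5 + 4.5·6 = 21.5; e = 23 − 21.5 = 1.5
N=7: Q̂ = -5.5 + 4.5·7 = 26; e = 26 − 26 = 0
N=8: Q̂ = -5.5 + 4.5·8 = 30.5; e = 32 − 30.5 = 1.5
N=9: Q̂ = -5.5 + 4.5·9 = 35; e = 32.5 − 35 = -2.5
N=10: Q̂ = -5.5 + 4.5·10 = 39.5; e = 40 − 39.5 = 0.5
SSE = 2.25 + 0.25 + 2.25 + 0 + 2.25 + 6.25 + 0.25 = 13.5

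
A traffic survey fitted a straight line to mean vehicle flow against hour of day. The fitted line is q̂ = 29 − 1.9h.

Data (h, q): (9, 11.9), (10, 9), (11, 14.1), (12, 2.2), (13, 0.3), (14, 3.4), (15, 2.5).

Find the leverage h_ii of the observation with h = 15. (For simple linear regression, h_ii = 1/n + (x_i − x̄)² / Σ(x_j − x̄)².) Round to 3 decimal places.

h̄ = (9 + 10 + 11 + 12 + 13 + 14 + 15)/7 = 12
Σ(h − h̄)² = 9 + 4 + 1 + 0 + 1 + 4 + 9 = 28
h = 1/7 + (3)²/28 = 0.142857 + 0.321429 = 0.464

h = 0.464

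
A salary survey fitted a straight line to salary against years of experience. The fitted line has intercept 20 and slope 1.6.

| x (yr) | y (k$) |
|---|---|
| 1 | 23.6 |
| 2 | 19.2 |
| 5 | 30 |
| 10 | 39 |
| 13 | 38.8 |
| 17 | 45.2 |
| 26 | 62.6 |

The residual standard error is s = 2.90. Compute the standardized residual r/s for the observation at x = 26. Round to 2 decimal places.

ŷ = 20 + 1.6·26 = 61.6
r = 62.6 − 61.6 = 1
r/s = 1 / 2.90 = 0.34

0.34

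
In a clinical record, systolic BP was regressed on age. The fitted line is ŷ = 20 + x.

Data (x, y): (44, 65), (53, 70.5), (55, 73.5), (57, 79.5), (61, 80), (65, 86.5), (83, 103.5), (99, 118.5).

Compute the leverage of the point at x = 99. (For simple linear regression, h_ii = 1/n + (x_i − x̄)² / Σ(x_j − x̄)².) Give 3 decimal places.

x̄ = (44 + 53 + 55 + 57 + 61 + 65 + 83 + 99)/8 = 64.625
Σ(x − x̄)² = 425.391 + 135.141 + 92.6406 + 58.1406 + 13.1406 + 0.140625 + 337.641 + 1181.64 = 2243.88
h = 1/8 + (34.375)²/2243.88 = 0.125 + 0.526607 = 0.652

h = 0.652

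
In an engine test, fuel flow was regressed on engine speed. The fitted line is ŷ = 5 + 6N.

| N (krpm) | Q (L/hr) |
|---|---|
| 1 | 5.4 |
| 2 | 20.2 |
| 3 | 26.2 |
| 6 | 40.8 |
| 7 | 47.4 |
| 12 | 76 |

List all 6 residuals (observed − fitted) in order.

-5.6, 3.2, 3.2, -0.2, 0.4, -1

N=1: ŷ = 5 + 6·1 = 11; r = 5.4 − 11 = -5.6
N=2: ŷ = 5 + 6·2 = 17; r = 20.2 − 17 = 3.2
N=3: ŷ = 5 + 6·3 = 23; r = 26.2 − 23 = 3.2
N=6: ŷ = 5 + 6·6 = 41; r = 40.8 − 41 = -0.2
N=7: ŷ = 5 + 6·7 = 47; r = 47.4 − 47 = 0.4
N=12: ŷ = 5 + 6·12 = 77; r = 76 − 77 = -1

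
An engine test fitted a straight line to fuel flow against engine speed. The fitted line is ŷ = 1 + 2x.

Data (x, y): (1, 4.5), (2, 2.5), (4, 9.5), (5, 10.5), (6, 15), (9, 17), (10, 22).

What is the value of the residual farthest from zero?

r = -2.5

x=1: ŷ = 1 + 2·1 = 3; r = 4.5 − 3 = 1.5
x=2: ŷ = 1 + 2·2 = 5; r = 2.5 − 5 = -2.5
x=4: ŷ = 1 + 2·4 = 9; r = 9.5 − 9 = 0.5
x=5: ŷ = 1 + 2·5 = 11; r = 10.5 − 11 = -0.5
x=6: ŷ = 1 + 2·6 = 13; r = 15 − 13 = 2
x=9: ŷ = 1 + 2·9 = 19; r = 17 − 19 = -2
x=10: ŷ = 1 + 2·10 = 21; r = 22 − 21 = 1
Largest |r| is 2.5 at x = 2, residual -2.5.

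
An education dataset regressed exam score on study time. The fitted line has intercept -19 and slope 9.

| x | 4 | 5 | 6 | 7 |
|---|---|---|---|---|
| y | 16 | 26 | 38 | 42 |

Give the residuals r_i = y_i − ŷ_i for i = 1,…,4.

-1, 0, 3, -2

x=4: ŷ = -19 + 9·4 = 17; r = 16 − 17 = -1
x=5: ŷ = -19 + 9·5 = 26; r = 26 − 26 = 0
x=6: ŷ = -19 + 9·6 = 35; r = 38 − 35 = 3
x=7: ŷ = -19 + 9·7 = 44; r = 42 − 44 = -2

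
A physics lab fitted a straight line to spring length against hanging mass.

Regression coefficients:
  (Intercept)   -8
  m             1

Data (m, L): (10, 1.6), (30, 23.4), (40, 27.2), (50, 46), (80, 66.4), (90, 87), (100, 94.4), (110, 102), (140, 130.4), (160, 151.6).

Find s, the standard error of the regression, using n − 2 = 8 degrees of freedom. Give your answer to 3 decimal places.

m=10: ŷ = -8 + 10 = 2; e = 1.6 − 2 = -0.4
m=30: ŷ = -8 + 30 = 22; e = 23.4 − 22 = 1.4
m=40: ŷ = -8 + 40 = 32; e = 27.2 − 32 = -4.8
m=50: ŷ = -8 + 50 = 42; e = 46 − 42 = 4
m=80: ŷ = -8 + 80 = 72; e = 66.4 − 72 = -5.6
m=90: ŷ = -8 + 90 = 82; e = 87 − 82 = 5
m=100: ŷ = -8 + 100 = 92; e = 94.4 − 92 = 2.4
m=110: ŷ = -8 + 110 = 102; e = 102 − 102 = 0
m=140: ŷ = -8 + 140 = 132; e = 130.4 − 132 = -1.6
m=160: ŷ = -8 + 160 = 152; e = 151.6 − 152 = -0.4
SSE = 0.16 + 1.96 + 23.04 + 16 + 31.36 + 25 + 5.76 + 0 + 2.56 + 0.16 = 106
s = √(106/8) = √13.25 ≈ 3.640

s = 3.640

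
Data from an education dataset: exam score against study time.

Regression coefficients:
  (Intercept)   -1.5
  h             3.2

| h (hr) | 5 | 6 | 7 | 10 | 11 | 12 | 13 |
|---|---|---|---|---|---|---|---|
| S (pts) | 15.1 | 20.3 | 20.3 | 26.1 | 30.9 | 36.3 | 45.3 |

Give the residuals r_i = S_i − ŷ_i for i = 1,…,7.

0.6, 2.6, -0.6, -4.4, -2.8, -0.6, 5.2

h=5: ŷ = -1.5 + 3.2·5 = 14.5; r = 15.1 − 14.5 = 0.6
h=6: ŷ = -1.5 + 3.2·6 = 17.7; r = 20.3 − 17.7 = 2.6
h=7: ŷ = -1.5 + 3.2·7 = 20.9; r = 20.3 − 20.9 = -0.6
h=10: ŷ = -1.5 + 3.2·10 = 30.5; r = 26.1 − 30.5 = -4.4
h=11: ŷ = -1.5 + 3.2·11 = 33.7; r = 30.9 − 33.7 = -2.8
h=12: ŷ = -1.5 + 3.2·12 = 36.9; r = 36.3 − 36.9 = -0.6
h=13: ŷ = -1.5 + 3.2·13 = 40.1; r = 45.3 − 40.1 = 5.2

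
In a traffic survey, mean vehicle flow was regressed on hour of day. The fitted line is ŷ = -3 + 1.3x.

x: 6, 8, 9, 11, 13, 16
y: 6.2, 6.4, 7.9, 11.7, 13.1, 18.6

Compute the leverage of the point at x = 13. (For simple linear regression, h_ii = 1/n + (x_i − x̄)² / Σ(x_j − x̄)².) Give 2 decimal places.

x̄ = (6 + 8 + 9 + 11 + 13 + 16)/6 = 10.5
Σ(x − x̄)² = 20.25 + 6.25 + 2.25 + 0.25 + 6.25 + 30.25 = 65.5
h = 1/6 + (2.5)²/65.5 = 0.166667 + 0.0954198 = 0.26

h = 0.26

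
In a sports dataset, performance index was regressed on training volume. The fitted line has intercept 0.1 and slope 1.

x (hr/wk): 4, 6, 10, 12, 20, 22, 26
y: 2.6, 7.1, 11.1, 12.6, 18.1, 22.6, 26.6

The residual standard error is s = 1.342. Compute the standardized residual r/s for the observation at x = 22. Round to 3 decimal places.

0.373

ŷ = 0.1 + 22 = 22.1
r = 22.6 − 22.1 = 0.5
r/s = 0.5 / 1.342 = 0.373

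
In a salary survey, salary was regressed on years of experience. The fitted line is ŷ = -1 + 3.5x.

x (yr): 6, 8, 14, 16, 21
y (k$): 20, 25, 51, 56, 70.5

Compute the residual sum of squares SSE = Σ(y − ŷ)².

x=6: ŷ = -1 + 3.5·6 = 20; e = 20 − 20 = 0
x=8: ŷ = -1 + 3.5·8 = 27; e = 25 − 27 = -2
x=14: ŷ = -1 + 3.5·14 = 48; e = 51 − 48 = 3
x=16: ŷ = -1 + 3.5·16 = 55; e = 56 − 55 = 1
x=21: ŷ = -1 + 3.5·21 = 72.5; e = 70.5 − 72.5 = -2
SSE = 0 + 4 + 9 + 1 + 4 = 18

SSE = 18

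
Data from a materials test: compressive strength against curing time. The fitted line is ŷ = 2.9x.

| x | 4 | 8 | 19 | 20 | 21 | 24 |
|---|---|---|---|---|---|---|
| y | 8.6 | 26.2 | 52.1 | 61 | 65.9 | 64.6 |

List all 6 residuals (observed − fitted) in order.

x=4: ŷ = 2.9·4 = 11.6; e = 8.6 − 11.6 = -3
x=8: ŷ = 2.9·8 = 23.2; e = 26.2 − 23.2 = 3
x=19: ŷ = 2.9·19 = 55.1; e = 52.1 − 55.1 = -3
x=20: ŷ = 2.9·20 = 58; e = 61 − 58 = 3
x=21: ŷ = 2.9·21 = 60.9; e = 65.9 − 60.9 = 5
x=24: ŷ = 2.9·24 = 69.6; e = 64.6 − 69.6 = -5

-3, 3, -3, 3, 5, -5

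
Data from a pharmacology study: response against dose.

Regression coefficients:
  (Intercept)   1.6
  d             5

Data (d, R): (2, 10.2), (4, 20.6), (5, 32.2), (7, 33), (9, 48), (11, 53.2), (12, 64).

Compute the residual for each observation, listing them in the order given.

d=2: ŷ = 1.6 + 5·2 = 11.6; e = 10.2 − 11.6 = -1.4
d=4: ŷ = 1.6 + 5·4 = 21.6; e = 20.6 − 21.6 = -1
d=5: ŷ = 1.6 + 5·5 = 26.6; e = 32.2 − 26.6 = 5.6
d=7: ŷ = 1.6 + 5·7 = 36.6; e = 33 − 36.6 = -3.6
d=9: ŷ = 1.6 + 5·9 = 46.6; e = 48 − 46.6 = 1.4
d=11: ŷ = 1.6 + 5·11 = 56.6; e = 53.2 − 56.6 = -3.4
d=12: ŷ = 1.6 + 5·12 = 61.6; e = 64 − 61.6 = 2.4

-1.4, -1, 5.6, -3.6, 1.4, -3.4, 2.4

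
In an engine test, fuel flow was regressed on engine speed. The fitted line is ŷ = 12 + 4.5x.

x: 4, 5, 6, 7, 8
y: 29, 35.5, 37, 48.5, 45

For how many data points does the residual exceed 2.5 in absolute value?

x=4: ŷ = 12 + 4.5·4 = 30; e = 29 − 30 = -1
x=5: ŷ = 12 + 4.5·5 = 34.5; e = 35.5 − 34.5 = 1
x=6: ŷ = 12 + 4.5·6 = 39; e = 37 − 39 = -2
x=7: ŷ = 12 + 4.5·7 = 43.5; e = 48.5 − 43.5 = 5
x=8: ŷ = 12 + 4.5·8 = 48; e = 45 − 48 = -3
|e| > 2.5: x=7 (|e|=5), x=8 (|e|=3) → 2

2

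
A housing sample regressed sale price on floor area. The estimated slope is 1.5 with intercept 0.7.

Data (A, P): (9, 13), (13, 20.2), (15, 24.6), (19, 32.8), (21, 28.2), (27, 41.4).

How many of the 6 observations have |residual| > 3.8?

A=9: P̂ = 0.7 + 1.5·9 = 14.2; e = 13 − 14.2 = -1.2
A=13: P̂ = 0.7 + 1.5·13 = 20.2; e = 20.2 − 20.2 = 0
A=15: P̂ = 0.7 + 1.5·15 = 23.2; e = 24.6 − 23.2 = 1.4
A=19: P̂ = 0.7 + 1.5·19 = 29.2; e = 32.8 − 29.2 = 3.6
A=21: P̂ = 0.7 + 1.5·21 = 32.2; e = 28.2 − 32.2 = -4
A=27: P̂ = 0.7 + 1.5·27 = 41.2; e = 41.4 − 41.2 = 0.2
|e| > 3.8: A=21 (|e|=4) → 1

1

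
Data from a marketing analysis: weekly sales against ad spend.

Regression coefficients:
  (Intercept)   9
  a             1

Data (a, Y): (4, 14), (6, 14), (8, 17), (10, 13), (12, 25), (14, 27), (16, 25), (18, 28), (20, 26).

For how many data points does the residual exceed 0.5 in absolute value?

a=4: Ŷ = 9 + 4 = 13; e = 14 − 13 = 1
a=6: Ŷ = 9 + 6 = 15; e = 14 − 15 = -1
a=8: Ŷ = 9 + 8 = 17; e = 17 − 17 = 0
a=10: Ŷ = 9 + 10 = 19; e = 13 − 19 = -6
a=12: Ŷ = 9 + 12 = 21; e = 25 − 21 = 4
a=14: Ŷ = 9 + 14 = 23; e = 27 − 23 = 4
a=16: Ŷ = 9 + 16 = 25; e = 25 − 25 = 0
a=18: Ŷ = 9 + 18 = 27; e = 28 − 27 = 1
a=20: Ŷ = 9 + 20 = 29; e = 26 − 29 = -3
|e| > 0.5: a=4 (|e|=1), a=6 (|e|=1), a=10 (|e|=6), a=12 (|e|=4), a=14 (|e|=4), a=18 (|e|=1), a=20 (|e|=3) → 7

7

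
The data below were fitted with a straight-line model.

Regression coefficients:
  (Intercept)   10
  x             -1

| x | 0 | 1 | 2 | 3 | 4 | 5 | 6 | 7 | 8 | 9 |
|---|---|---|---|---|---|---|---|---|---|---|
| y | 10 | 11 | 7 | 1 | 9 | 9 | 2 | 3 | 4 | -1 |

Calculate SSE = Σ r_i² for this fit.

x=0: ŷ = 10 − 0 = 10; r = 10 − 10 = 0
x=1: ŷ = 10 − 1 = 9; r = 11 − 9 = 2
x=2: ŷ = 10 − 2 = 8; r = 7 − 8 = -1
x=3: ŷ = 10 − 3 = 7; r = 1 − 7 = -6
x=4: ŷ = 10 − 4 = 6; r = 9 − 6 = 3
x=5: ŷ = 10 − 5 = 5; r = 9 − 5 = 4
x=6: ŷ = 10 − 6 = 4; r = 2 − 4 = -2
x=7: ŷ = 10 − 7 = 3; r = 3 − 3 = 0
x=8: ŷ = 10 − 8 = 2; r = 4 − 2 = 2
x=9: ŷ = 10 − 9 = 1; r = -1 − 1 = -2
SSE = 0 + 4 + 1 + 36 + 9 + 16 + 4 + 0 + 4 + 4 = 78

SSE = 78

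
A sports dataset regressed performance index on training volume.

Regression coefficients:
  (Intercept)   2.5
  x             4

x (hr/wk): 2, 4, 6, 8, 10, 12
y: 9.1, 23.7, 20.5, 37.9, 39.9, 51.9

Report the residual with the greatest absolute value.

r = -6

x=2: ŷ = 2.5 + 4·2 = 10.5; r = 9.1 − 10.5 = -1.4
x=4: ŷ = 2.5 + 4·4 = 18.5; r = 23.7 − 18.5 = 5.2
x=6: ŷ = 2.5 + 4·6 = 26.5; r = 20.5 − 26.5 = -6
x=8: ŷ = 2.5 + 4·8 = 34.5; r = 37.9 − 34.5 = 3.4
x=10: ŷ = 2.5 + 4·10 = 42.5; r = 39.9 − 42.5 = -2.6
x=12: ŷ = 2.5 + 4·12 = 50.5; r = 51.9 − 50.5 = 1.4
Largest |r| is 6 at x = 6, residual -6.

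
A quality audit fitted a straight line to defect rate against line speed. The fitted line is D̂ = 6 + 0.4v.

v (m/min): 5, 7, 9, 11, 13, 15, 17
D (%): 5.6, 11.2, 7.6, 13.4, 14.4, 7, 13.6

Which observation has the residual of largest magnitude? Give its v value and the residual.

v = 15, e = -5

v=5: D̂ = 6 + 0.4·5 = 8; e = 5.6 − 8 = -2.4
v=7: D̂ = 6 + 0.4·7 = 8.8; e = 11.2 − 8.8 = 2.4
v=9: D̂ = 6 + 0.4·9 = 9.6; e = 7.6 − 9.6 = -2
v=11: D̂ = 6 + 0.4·11 = 10.4; e = 13.4 − 10.4 = 3
v=13: D̂ = 6 + 0.4·13 = 11.2; e = 14.4 − 11.2 = 3.2
v=15: D̂ = 6 + 0.4·15 = 12; e = 7 − 12 = -5
v=17: D̂ = 6 + 0.4·17 = 12.8; e = 13.6 − 12.8 = 0.8
Largest |e| is 5 at v = 15, residual -5.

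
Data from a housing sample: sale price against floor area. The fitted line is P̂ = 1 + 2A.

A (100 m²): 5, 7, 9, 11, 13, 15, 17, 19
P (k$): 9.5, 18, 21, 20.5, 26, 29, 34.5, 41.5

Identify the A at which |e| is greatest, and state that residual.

A=5: P̂ = 1 + 2·5 = 11; e = 9.5 − 11 = -1.5
A=7: P̂ = 1 + 2·7 = 15; e = 18 − 15 = 3
A=9: P̂ = 1 + 2·9 = 19; e = 21 − 19 = 2
A=11: P̂ = 1 + 2·11 = 23; e = 20.5 − 23 = -2.5
A=13: P̂ = 1 + 2·13 = 27; e = 26 − 27 = -1
A=15: P̂ = 1 + 2·15 = 31; e = 29 − 31 = -2
A=17: P̂ = 1 + 2·17 = 35; e = 34.5 − 35 = -0.5
A=19: P̂ = 1 + 2·19 = 39; e = 41.5 − 39 = 2.5
Largest |e| is 3 at A = 7, residual 3.

A = 7, e = 3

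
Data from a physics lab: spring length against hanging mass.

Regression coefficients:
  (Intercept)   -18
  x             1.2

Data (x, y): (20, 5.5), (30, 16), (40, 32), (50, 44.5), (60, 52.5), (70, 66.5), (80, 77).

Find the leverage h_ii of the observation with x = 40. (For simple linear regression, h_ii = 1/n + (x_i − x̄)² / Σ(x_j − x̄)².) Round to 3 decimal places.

h = 0.179

x̄ = (20 + 30 + 40 + 50 + 60 + 70 + 80)/7 = 50
Σ(x − x̄)² = 900 + 400 + 100 + 0 + 100 + 400 + 900 = 2800
h = 1/7 + (-10)²/2800 = 0.142857 + 0.0357143 = 0.179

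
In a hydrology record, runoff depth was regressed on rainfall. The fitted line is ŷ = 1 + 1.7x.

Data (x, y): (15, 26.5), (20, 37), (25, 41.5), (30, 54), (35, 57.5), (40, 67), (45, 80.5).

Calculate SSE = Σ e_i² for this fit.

SSE = 34

x=15: ŷ = 1 + 1.7·15 = 26.5; e = 26.5 − 26.5 = 0
x=20: ŷ = 1 + 1.7·20 = 35; e = 37 − 35 = 2
x=25: ŷ = 1 + 1.7·25 = 43.5; e = 41.5 − 43.5 = -2
x=30: ŷ = 1 + 1.7·30 = 52; e = 54 − 52 = 2
x=35: ŷ = 1 + 1.7·35 = 60.5; e = 57.5 − 60.5 = -3
x=40: ŷ = 1 + 1.7·40 = 69; e = 67 − 69 = -2
x=45: ŷ = 1 + 1.7·45 = 77.5; e = 80.5 − 77.5 = 3
SSE = 0 + 4 + 4 + 4 + 9 + 4 + 9 = 34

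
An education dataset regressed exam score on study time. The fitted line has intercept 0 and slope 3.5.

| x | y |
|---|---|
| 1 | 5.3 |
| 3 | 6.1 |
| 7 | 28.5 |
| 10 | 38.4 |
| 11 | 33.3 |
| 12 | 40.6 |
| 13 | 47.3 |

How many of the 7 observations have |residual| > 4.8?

x=1: ŷ = 3.5·1 = 3.5; r = 5.3 − 3.5 = 1.8
x=3: ŷ = 3.5·3 = 10.5; r = 6.1 − 10.5 = -4.4
x=7: ŷ = 3.5·7 = 24.5; r = 28.5 − 24.5 = 4
x=10: ŷ = 3.5·10 = 35; r = 38.4 − 35 = 3.4
x=11: ŷ = 3.5·11 = 38.5; r = 33.3 − 38.5 = -5.2
x=12: ŷ = 3.5·12 = 42; r = 40.6 − 42 = -1.4
x=13: ŷ = 3.5·13 = 45.5; r = 47.3 − 45.5 = 1.8
|r| > 4.8: x=11 (|r|=5.2) → 1

1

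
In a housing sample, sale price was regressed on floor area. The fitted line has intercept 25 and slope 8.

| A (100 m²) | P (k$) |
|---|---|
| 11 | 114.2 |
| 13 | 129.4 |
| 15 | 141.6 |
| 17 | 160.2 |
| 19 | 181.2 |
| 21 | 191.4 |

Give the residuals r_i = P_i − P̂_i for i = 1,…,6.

A=11: P̂ = 25 + 8·11 = 113; r = 114.2 − 113 = 1.2
A=13: P̂ = 25 + 8·13 = 129; r = 129.4 − 129 = 0.4
A=15: P̂ = 25 + 8·15 = 145; r = 141.6 − 145 = -3.4
A=17: P̂ = 25 + 8·17 = 161; r = 160.2 − 161 = -0.8
A=19: P̂ = 25 + 8·19 = 177; r = 181.2 − 177 = 4.2
A=21: P̂ = 25 + 8·21 = 193; r = 191.4 − 193 = -1.6

1.2, 0.4, -3.4, -0.8, 4.2, -1.6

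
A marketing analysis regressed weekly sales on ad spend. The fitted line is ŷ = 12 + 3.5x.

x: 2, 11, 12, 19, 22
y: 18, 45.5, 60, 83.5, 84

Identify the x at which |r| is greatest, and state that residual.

x = 12, r = 6

x=2: ŷ = 12 + 3.5·2 = 19; r = 18 − 19 = -1
x=11: ŷ = 12 + 3.5·11 = 50.5; r = 45.5 − 50.5 = -5
x=12: ŷ = 12 + 3.5·12 = 54; r = 60 − 54 = 6
x=19: ŷ = 12 + 3.5·19 = 78.5; r = 83.5 − 78.5 = 5
x=22: ŷ = 12 + 3.5·22 = 89; r = 84 − 89 = -5
Largest |r| is 6 at x = 12, residual 6.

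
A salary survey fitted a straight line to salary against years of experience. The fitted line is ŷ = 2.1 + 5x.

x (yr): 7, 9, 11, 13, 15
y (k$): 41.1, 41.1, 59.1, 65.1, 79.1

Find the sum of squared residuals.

x=7: ŷ = 2.1 + 5·7 = 37.1; r = 41.1 − 37.1 = 4
x=9: ŷ = 2.1 + 5·9 = 47.1; r = 41.1 − 47.1 = -6
x=11: ŷ = 2.1 + 5·11 = 57.1; r = 59.1 − 57.1 = 2
x=13: ŷ = 2.1 + 5·13 = 67.1; r = 65.1 − 67.1 = -2
x=15: ŷ = 2.1 + 5·15 = 77.1; r = 79.1 − 77.1 = 2
SSE = 16 + 36 + 4 + 4 + 4 = 64

SSE = 64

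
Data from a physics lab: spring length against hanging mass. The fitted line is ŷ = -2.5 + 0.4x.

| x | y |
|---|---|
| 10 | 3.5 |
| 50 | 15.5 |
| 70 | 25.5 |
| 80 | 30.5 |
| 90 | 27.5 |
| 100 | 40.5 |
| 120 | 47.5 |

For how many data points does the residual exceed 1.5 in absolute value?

x=10: ŷ = -2.5 + 0.4·10 = 1.5; e = 3.5 − 1.5 = 2
x=50: ŷ = -2.5 + 0.4·50 = 17.5; e = 15.5 − 17.5 = -2
x=70: ŷ = -2.5 + 0.4·70 = 25.5; e = 25.5 − 25.5 = 0
x=80: ŷ = -2.5 + 0.4·80 = 29.5; e = 30.5 − 29.5 = 1
x=90: ŷ = -2.5 + 0.4·90 = 33.5; e = 27.5 − 33.5 = -6
x=100: ŷ = -2.5 + 0.4·100 = 37.5; e = 40.5 − 37.5 = 3
x=120: ŷ = -2.5 + 0.4·120 = 45.5; e = 47.5 − 45.5 = 2
|e| > 1.5: x=10 (|e|=2), x=50 (|e|=2), x=90 (|e|=6), x=100 (|e|=3), x=120 (|e|=2) → 5

5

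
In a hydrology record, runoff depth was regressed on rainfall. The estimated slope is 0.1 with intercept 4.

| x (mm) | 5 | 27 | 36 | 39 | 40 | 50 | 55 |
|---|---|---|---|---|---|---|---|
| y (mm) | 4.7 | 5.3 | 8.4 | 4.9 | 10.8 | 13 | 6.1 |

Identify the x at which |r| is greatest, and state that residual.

x=5: ŷ = 4 + 0.1·5 = 4.5; r = 4.7 − 4.5 = 0.2
x=27: ŷ = 4 + 0.1·27 = 6.7; r = 5.3 − 6.7 = -1.4
x=36: ŷ = 4 + 0.1·36 = 7.6; r = 8.4 − 7.6 = 0.8
x=39: ŷ = 4 + 0.1·39 = 7.9; r = 4.9 − 7.9 = -3
x=40: ŷ = 4 + 0.1·40 = 8; r = 10.8 − 8 = 2.8
x=50: ŷ = 4 + 0.1·50 = 9; r = 13 − 9 = 4
x=55: ŷ = 4 + 0.1·55 = 9.5; r = 6.1 − 9.5 = -3.4
Largest |r| is 4 at x = 50, residual 4.

x = 50, r = 4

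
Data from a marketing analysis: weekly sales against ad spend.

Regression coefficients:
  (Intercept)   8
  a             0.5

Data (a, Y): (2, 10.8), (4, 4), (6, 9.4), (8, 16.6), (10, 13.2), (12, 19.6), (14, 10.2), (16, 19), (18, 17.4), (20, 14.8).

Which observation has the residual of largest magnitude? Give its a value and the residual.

a=2: Ŷ = 8 + 0.5·2 = 9; e = 10.8 − 9 = 1.8
a=4: Ŷ = 8 + 0.5·4 = 10; e = 4 − 10 = -6
a=6: Ŷ = 8 + 0.5·6 = 11; e = 9.4 − 11 = -1.6
a=8: Ŷ = 8 + 0.5·8 = 12; e = 16.6 − 12 = 4.6
a=10: Ŷ = 8 + 0.5·10 = 13; e = 13.2 − 13 = 0.2
a=12: Ŷ = 8 + 0.5·12 = 14; e = 19.6 − 14 = 5.6
a=14: Ŷ = 8 + 0.5·14 = 15; e = 10.2 − 15 = -4.8
a=16: Ŷ = 8 + 0.5·16 = 16; e = 19 − 16 = 3
a=18: Ŷ = 8 + 0.5·18 = 17; e = 17.4 − 17 = 0.4
a=20: Ŷ = 8 + 0.5·20 = 18; e = 14.8 − 18 = -3.2
Largest |e| is 6 at a = 4, residual -6.

a = 4, e = -6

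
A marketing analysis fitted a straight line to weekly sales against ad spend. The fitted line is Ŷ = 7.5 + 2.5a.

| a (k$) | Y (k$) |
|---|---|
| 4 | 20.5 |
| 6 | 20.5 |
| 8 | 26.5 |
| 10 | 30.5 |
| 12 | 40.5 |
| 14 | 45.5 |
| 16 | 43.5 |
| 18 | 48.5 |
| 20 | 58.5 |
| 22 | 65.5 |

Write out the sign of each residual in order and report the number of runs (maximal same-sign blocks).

a=4: Ŷ = 7.5 + 2.5·4 = 17.5; e = 20.5 − 17.5 = 3
a=6: Ŷ = 7.5 + 2.5·6 = 22.5; e = 20.5 − 22.5 = -2
a=8: Ŷ = 7.5 + 2.5·8 = 27.5; e = 26.5 − 27.5 = -1
a=10: Ŷ = 7.5 + 2.5·10 = 32.5; e = 30.5 − 32.5 = -2
a=12: Ŷ = 7.5 + 2.5·12 = 37.5; e = 40.5 − 37.5 = 3
a=14: Ŷ = 7.5 + 2.5·14 = 42.5; e = 45.5 − 42.5 = 3
a=16: Ŷ = 7.5 + 2.5·16 = 47.5; e = 43.5 − 47.5 = -4
a=18: Ŷ = 7.5 + 2.5·18 = 52.5; e = 48.5 − 52.5 = -4
a=20: Ŷ = 7.5 + 2.5·20 = 57.5; e = 58.5 − 57.5 = 1
a=22: Ŷ = 7.5 + 2.5·22 = 62.5; e = 65.5 − 62.5 = 3
Signs: + − − − + + − − + +
Runs: +×1, −×3, +×2, −×2, +×2 → 5

5 runs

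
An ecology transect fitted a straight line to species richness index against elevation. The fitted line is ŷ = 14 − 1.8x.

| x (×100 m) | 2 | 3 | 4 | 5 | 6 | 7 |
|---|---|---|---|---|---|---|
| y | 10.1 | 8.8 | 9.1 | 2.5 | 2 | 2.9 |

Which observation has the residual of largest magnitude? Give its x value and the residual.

x=2: ŷ = 14 − 1.8·2 = 10.4; e = 10.1 − 10.4 = -0.3
x=3: ŷ = 14 − 1.8·3 = 8.6; e = 8.8 − 8.6 = 0.2
x=4: ŷ = 14 − 1.8·4 = 6.8; e = 9.1 − 6.8 = 2.3
x=5: ŷ = 14 − 1.8·5 = 5; e = 2.5 − 5 = -2.5
x=6: ŷ = 14 − 1.8·6 = 3.2; e = 2 − 3.2 = -1.2
x=7: ŷ = 14 − 1.8·7 = 1.4; e = 2.9 − 1.4 = 1.5
Largest |e| is 2.5 at x = 5, residual -2.5.

x = 5, e = -2.5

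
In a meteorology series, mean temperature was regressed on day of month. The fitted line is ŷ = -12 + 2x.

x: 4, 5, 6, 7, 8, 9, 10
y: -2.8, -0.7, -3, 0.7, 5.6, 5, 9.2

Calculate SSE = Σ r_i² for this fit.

SSE = 18.82

x=4: ŷ = -12 + 2·4 = -4; r = -2.8 − (-4) = 1.2
x=5: ŷ = -12 + 2·5 = -2; r = -0.7 − (-2) = 1.3
x=6: ŷ = -12 + 2·6 = 0; r = -3 − 0 = -3
x=7: ŷ = -12 + 2·7 = 2; r = 0.7 − 2 = -1.3
x=8: ŷ = -12 + 2·8 = 4; r = 5.6 − 4 = 1.6
x=9: ŷ = -12 + 2·9 = 6; r = 5 − 6 = -1
x=10: ŷ = -12 + 2·10 = 8; r = 9.2 − 8 = 1.2
SSE = 1.44 + 1.69 + 9 + 1.69 + 2.56 + 1 + 1.44 = 18.82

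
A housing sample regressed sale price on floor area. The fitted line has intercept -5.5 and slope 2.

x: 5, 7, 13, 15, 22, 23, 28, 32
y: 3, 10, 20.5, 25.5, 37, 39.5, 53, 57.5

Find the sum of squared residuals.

x=5: ŷ = -5.5 + 2·5 = 4.5; e = 3 − 4.5 = -1.5
x=7: ŷ = -5.5 + 2·7 = 8.5; e = 10 − 8.5 = 1.5
x=13: ŷ = -5.5 + 2·13 = 20.5; e = 20.5 − 20.5 = 0
x=15: ŷ = -5.5 + 2·15 = 24.5; e = 25.5 − 24.5 = 1
x=22: ŷ = -5.5 + 2·22 = 38.5; e = 37 − 38.5 = -1.5
x=23: ŷ = -5.5 + 2·23 = 40.5; e = 39.5 − 40.5 = -1
x=28: ŷ = -5.5 + 2·28 = 50.5; e = 53 − 50.5 = 2.5
x=32: ŷ = -5.5 + 2·32 = 58.5; e = 57.5 − 58.5 = -1
SSE = 2.25 + 2.25 + 0 + 1 + 2.25 + 1 + 6.25 + 1 = 16

SSE = 16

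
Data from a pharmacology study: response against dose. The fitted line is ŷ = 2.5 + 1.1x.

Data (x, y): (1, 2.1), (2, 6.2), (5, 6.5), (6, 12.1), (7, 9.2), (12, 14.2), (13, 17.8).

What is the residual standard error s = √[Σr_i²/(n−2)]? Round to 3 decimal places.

s = 2.000

x=1: ŷ = 2.5 + 1.1·1 = 3.6; r = 2.1 − 3.6 = -1.5
x=2: ŷ = 2.5 + 1.1·2 = 4.7; r = 6.2 − 4.7 = 1.5
x=5: ŷ = 2.5 + 1.1·5 = 8; r = 6.5 − 8 = -1.5
x=6: ŷ = 2.5 + 1.1·6 = 9.1; r = 12.1 − 9.1 = 3
x=7: ŷ = 2.5 + 1.1·7 = 10.2; r = 9.2 − 10.2 = -1
x=12: ŷ = 2.5 + 1.1·12 = 15.7; r = 14.2 − 15.7 = -1.5
x=13: ŷ = 2.5 + 1.1·13 = 16.8; r = 17.8 − 16.8 = 1
SSE = 2.25 + 2.25 + 2.25 + 9 + 1 + 2.25 + 1 = 20
s = √(20/5) = √4 ≈ 2.000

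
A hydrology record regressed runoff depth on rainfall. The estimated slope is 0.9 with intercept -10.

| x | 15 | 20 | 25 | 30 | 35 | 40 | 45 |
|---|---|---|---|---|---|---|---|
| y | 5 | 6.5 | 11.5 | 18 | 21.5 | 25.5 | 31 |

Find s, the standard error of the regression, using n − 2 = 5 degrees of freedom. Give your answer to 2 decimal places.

x=15: ŷ = -10 + 0.9·15 = 3.5; r = 5 − 3.5 = 1.5
x=20: ŷ = -10 + 0.9·20 = 8; r = 6.5 − 8 = -1.5
x=25: ŷ = -10 + 0.9·25 = 12.5; r = 11.5 − 12.5 = -1
x=30: ŷ = -10 + 0.9·30 = 17; r = 18 − 17 = 1
x=35: ŷ = -10 + 0.9·35 = 21.5; r = 21.5 − 21.5 = 0
x=40: ŷ = -10 + 0.9·40 = 26; r = 25.5 − 26 = -0.5
x=45: ŷ = -10 + 0.9·45 = 30.5; r = 31 − 30.5 = 0.5
SSE = 2.25 + 2.25 + 1 + 1 + 0 + 0.25 + 0.25 = 7
s = √(7/5) = √1.4 ≈ 1.18

s = 1.18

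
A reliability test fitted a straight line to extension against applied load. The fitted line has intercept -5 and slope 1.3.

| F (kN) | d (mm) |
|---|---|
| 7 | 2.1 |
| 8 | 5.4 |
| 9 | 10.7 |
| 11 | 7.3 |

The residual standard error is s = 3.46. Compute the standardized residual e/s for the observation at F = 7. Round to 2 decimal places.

-0.58

ŷ = -5 + 1.3·7 = 4.1
e = 2.1 − 4.1 = -2
e/s = -2 / 3.46 = -0.58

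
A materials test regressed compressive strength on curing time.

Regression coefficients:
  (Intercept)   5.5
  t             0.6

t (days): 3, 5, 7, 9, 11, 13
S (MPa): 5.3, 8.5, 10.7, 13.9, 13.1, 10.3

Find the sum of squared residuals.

t=3: ŷ = 5.5 + 0.6·3 = 7.3; e = 5.3 − 7.3 = -2
t=5: ŷ = 5.5 + 0.6·5 = 8.5; e = 8.5 − 8.5 = 0
t=7: ŷ = 5.5 + 0.6·7 = 9.7; e = 10.7 − 9.7 = 1
t=9: ŷ = 5.5 + 0.6·9 = 10.9; e = 13.9 − 10.9 = 3
t=11: ŷ = 5.5 + 0.6·11 = 12.1; e = 13.1 − 12.1 = 1
t=13: ŷ = 5.5 + 0.6·13 = 13.3; e = 10.3 − 13.3 = -3
SSE = 4 + 0 + 1 + 9 + 1 + 9 = 24

SSE = 24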